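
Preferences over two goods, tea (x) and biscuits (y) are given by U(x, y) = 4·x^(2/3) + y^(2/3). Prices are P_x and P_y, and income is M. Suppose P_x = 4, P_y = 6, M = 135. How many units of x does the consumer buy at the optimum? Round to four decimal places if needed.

x* = 33.5172

Substitute y = (y/x)·x into the budget: x* = M/(P_x + P_y·(y/x)).
Numerically y/x = 0.00463, so x* = 135/(4 + 6·0.00463) = 33.5172.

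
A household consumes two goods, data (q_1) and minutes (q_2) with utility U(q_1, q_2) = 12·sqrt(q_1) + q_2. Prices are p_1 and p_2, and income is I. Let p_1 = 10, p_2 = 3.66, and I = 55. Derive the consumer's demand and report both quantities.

MU_q_1 = 6/√q_1, MU_q_2 = 1. Tangency: 6/√q_1 = p_1/p_2.
Solve: √q_1 = 6·p_2/p_1, so q_1*(p_1,p_2) = (6·p_2/p_1)², and q_2* = (I − p_1·q_1*)/p_2.
Plugging in: q_1* = (6·3.66/10)² = 4.8224, q_2* = 1.8513.

q_1* = 4.8224, q_2* = 1.8513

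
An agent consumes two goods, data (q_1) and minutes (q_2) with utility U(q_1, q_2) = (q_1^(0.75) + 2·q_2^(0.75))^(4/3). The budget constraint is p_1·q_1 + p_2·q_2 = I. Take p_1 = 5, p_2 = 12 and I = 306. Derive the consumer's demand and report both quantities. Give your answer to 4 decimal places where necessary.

q_1* = 28.3674, q_2* = 13.6803

With the ratio pinned down, the budget gives q_1* = I/(p_1 + p_2·(q_2/q_1)) and q_2* = (q_2/q_1)·q_1*.
Numerically q_2/q_1 = 0.482253, so q_1* = 306/(5 + 12·0.482253) = 28.3674 and q_2* = 0.482253·28.3674 = 13.6803.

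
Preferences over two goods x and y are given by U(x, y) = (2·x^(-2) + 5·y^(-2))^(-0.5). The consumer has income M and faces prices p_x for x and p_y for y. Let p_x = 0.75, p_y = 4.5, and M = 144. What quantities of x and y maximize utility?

MU_x ∝ 2·x^(-3), MU_y ∝ 5·y^(-3), so MRS = (2/5)·(y/x)^(3) = p_x/p_y.
Hence y/x = ((5/2)·p_x/p_y)^(1/(3)), i.e. raised to the 1/3 power.
Substitute y = (y/x)·x into the budget: x* = M/(p_x + p_y·(y/x)).
Numerically y/x = 0.746901, so x* = 144/(0.75 + 4.5·0.746901) = 35.0275 and y* = 0.746901·35.0275 = 26.1621.

x* = 35.0275, y* = 26.1621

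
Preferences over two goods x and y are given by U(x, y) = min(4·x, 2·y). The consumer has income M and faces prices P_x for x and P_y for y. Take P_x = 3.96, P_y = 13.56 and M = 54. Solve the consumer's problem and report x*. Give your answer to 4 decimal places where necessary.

Leontief preferences: the optimum is at the kink where x/2 = y/4, i.e. y = 2·x.
Budget: P_x·x + P_y·2·x = M, so (2·P_x + 4·P_y)·x = 2·M.
Demand: x*(P_x,P_y,M) = 2·M/(2·P_x + 4·P_y), y* = 4·M/(2·P_x + 4·P_y).
Here 2·3.96 + 4·13.56 = 62.16, giving x* = 1.7375.

x* = 1.7375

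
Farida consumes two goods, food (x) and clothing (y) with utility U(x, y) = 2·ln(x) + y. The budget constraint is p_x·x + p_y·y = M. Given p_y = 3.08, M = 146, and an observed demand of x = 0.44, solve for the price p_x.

p_x = 14

MU_x = 2/x, MU_y = 1. Tangency: 2/x = p_x/p_y.
So x*(p_x,p_y) = 2·p_y/p_x, independent of income; and y* = (M − 2·p_y)/p_y.
Set x* = 0.44 in the demand function and solve for p_x: p_x = 14.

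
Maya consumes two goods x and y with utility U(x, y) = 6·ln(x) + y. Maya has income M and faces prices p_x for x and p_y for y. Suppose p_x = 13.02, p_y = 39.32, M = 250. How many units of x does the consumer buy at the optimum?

x* = 18.1198

MU_x = 6/x, MU_y = 1. Tangency: 6/x = p_x/p_y.
So x*(p_x,p_y) = 6·p_y/p_x, independent of income; and y* = (M − 6·p_y)/p_y.
At the given prices: x* = 6·39.32/13.02 = 18.1198.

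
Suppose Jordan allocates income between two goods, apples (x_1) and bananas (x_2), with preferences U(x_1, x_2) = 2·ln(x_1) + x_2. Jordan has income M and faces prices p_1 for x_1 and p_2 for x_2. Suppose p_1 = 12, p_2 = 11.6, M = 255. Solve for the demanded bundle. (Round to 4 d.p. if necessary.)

x_1* = 1.9333, x_2* = 19.9828

Set MRS = p_1/p_2: (2/x_1)/1 = p_1/p_2.
So x_1*(p_1,p_2) = 2·p_2/p_1, independent of income; and x_2* = (M − 2·p_2)/p_2.
At the given prices: x_1* = 2·11.6/12 = 1.9333, and x_2* = 19.9828.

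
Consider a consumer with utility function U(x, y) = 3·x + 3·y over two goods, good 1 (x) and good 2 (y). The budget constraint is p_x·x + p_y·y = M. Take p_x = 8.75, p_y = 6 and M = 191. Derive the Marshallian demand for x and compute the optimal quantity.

x* = 0

Linear utility — the consumer picks whichever good has higher MU/price: 3/8.75 = 0.3429 vs 3/6 = 0.5.
y gives more utility per dollar, so spend all income on y: y* = M/p_y, x* = 0.
Numerically: x* = 0, y* = 31.8333.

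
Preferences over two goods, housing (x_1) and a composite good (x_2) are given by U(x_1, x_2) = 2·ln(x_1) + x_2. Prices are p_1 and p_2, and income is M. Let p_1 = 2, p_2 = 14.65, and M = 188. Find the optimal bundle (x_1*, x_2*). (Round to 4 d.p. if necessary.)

So x_1*(p_1,p_2) = 2·p_2/p_1, independent of income; and x_2* = (M − 2·p_2)/p_2.
At the given prices: x_1* = 2·14.65/2 = 14.65, and x_2* = 10.8328.

x_1* = 14.65, x_2* = 10.8328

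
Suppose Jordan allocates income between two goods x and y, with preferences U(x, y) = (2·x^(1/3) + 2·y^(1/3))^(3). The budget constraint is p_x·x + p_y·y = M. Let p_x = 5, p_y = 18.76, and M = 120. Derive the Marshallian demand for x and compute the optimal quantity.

From the CES first-order condition, (y/x)^(2/3) = p_x/p_y.
Solve for the ratio: y/x = [p_x/p_y]^(1.5).
Substitute y = (y/x)·x into the budget: x* = M/(p_x + p_y·(y/x)).
Numerically y/x = 0.137596, so x* = 120/(5 + 18.76·0.137596) = 15.8284.

x* = 15.8284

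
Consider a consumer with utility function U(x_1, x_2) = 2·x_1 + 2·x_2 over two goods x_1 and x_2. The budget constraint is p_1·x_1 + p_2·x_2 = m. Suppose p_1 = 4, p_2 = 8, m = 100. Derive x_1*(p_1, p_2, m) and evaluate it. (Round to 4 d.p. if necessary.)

x_1* = 25

Linear utility — the consumer picks whichever good has higher MU/price: 2/4 = 0.5 vs 2/8 = 0.25.
x_1 gives more utility per dollar, so spend all income on x_1: x_1* = m/p_1, x_2* = 0.
Numerically: x_1* = 25, x_2* = 0.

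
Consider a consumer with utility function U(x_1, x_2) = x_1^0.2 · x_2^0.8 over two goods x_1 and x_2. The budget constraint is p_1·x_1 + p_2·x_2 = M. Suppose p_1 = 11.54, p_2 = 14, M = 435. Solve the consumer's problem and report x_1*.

x_1* = 7.539

The MRS is (1/4)·x_2/x_1. Set MRS = p_1/p_2.
So 0.2·p_2·x_2 = 0.8·p_1·x_1; combined with the budget, a share 0.2 of income goes to x_1.
Demand: x_1*(p_1,p_2,M) = 0.2·M/p_1 and x_2* = 0.8·M/p_2.
At p_1=11.54, p_2=14, M=435: x_1* = 0.2·435/11.54 = 7.539.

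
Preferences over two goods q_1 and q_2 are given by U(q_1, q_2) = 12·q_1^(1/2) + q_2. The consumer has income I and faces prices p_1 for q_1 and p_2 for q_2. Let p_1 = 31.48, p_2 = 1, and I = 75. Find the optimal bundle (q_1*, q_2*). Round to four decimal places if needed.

Set MRS = p_1/p_2: 6·q_1^(−1/2) = p_1/p_2.
Solve: √q_1 = 6·p_2/p_1, so q_1*(p_1,p_2) = (6·p_2/p_1)², and q_2* = (I − p_1·q_1*)/p_2.
Plugging in: q_1* = (6·1/31.48)² = 0.0363, q_2* = 73.8564.

q_1* = 0.0363, q_2* = 73.8564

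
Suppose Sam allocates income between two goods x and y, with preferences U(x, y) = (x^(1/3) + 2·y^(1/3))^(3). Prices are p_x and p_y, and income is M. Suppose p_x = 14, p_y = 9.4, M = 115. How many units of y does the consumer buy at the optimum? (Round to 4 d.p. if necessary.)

From the CES first-order condition, (1/2)·(y/x)^(2/3) = p_x/p_y.
Hence y/x = (2·p_x/p_y)^(1/(2/3)), i.e. raised to the 1.5 power.
With the ratio pinned down, the budget gives x* = M/(p_x + p_y·(y/x)) and y* = (y/x)·x*.
Numerically y/x = 5.140972, so x* = 115/(14 + 9.4·5.140972) = 1.8452 and y* = 5.140972·1.8452 = 9.4859.

y* = 9.4859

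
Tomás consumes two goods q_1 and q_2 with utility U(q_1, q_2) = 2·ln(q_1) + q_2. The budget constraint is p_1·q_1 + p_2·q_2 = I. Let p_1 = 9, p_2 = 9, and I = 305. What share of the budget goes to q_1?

share on q_1 = 0.059

MU_q_1 = 2/q_1, MU_q_2 = 1. Tangency: 2/q_1 = p_1/p_2.
So q_1*(p_1,p_2) = 2·p_2/p_1, independent of income; and q_2* = (I − 2·p_2)/p_2.
At the given prices: q_1* = 2·9/9 = 2, and q_2* = 31.8889.
Expenditure on q_1: 9·2 = 18; share = 0.059.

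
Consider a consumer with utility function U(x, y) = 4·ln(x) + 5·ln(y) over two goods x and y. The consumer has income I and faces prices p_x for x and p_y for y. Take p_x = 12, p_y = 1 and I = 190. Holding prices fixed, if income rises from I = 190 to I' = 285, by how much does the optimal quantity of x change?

Tangency: MRS = (4/5)·y/x = p_x/p_y.
Rearranging, p_y·y = (5/4)·p_x·x. Substituting into the budget gives p_x·x·(1 + (5/4)) = I.
Demand: x*(p_x,p_y,I) = 4/9·I/p_x and y* = 5/9·I/p_y.
At p_x=12, p_y=1, I=190: x* = 4/9·190/12 = 7.037.
At I' = 285: x* = 10.5556. Change: 10.5556 − 7.037 = 3.5185.

Δx* = 3.5185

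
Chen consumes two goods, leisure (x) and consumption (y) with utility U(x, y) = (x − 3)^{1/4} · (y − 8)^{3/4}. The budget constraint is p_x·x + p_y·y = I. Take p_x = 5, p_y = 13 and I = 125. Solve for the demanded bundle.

x* = 3.3, y* = 8.3462

MRS = (1/3)·(y−8)/(x−3). Tangency with p_x/p_y gives y−8 = 3·(p_x/p_y)·(x−3).
After buying the subsistence bundle (3, 8), a share 0.25 of the remaining income goes to x: x* = 3 + 0.25·(I − 3p_x − 8p_y)/p_x.
Discretionary income = 125 − 3·5 − 8·13 = 6; x* = 3 + 0.25·6/5 = 3.3; y* = 8 + 0.75·6/13 = 8.3462.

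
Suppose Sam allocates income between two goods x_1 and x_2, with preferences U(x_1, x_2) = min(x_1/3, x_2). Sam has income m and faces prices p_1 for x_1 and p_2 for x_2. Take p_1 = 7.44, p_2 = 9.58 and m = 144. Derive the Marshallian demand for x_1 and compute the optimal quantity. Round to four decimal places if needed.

Here 3·7.44 + 9.58 = 31.9, giving x_1* = 13.5423.

x_1* = 13.5423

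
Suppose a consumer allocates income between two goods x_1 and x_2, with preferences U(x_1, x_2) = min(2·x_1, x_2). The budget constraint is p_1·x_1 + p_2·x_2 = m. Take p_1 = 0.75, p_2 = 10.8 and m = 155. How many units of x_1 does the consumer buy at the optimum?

Leontief preferences: the optimum is at the kink where x_1/1 = x_2/2, i.e. x_2 = 2·x_1.
Budget: p_1·x_1 + p_2·2·x_1 = m, so (p_1 + 2·p_2)·x_1 = m.
Demand: x_1*(p_1,p_2,m) = m/(p_1 + 2·p_2), x_2* = 2·m/(p_1 + 2·p_2).
Here 0.75 + 2·10.8 = 22.35, giving x_1* = 6.9351.

x_1* = 6.9351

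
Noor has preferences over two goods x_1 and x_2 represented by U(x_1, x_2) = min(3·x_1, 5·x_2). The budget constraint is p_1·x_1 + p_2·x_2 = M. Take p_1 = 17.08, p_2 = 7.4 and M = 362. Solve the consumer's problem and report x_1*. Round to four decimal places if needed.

x_1* = 16.8216

With perfect complements, no substitution: consume in ratio x_1:x_2 = 5:3.
Budget: p_1·x_1 + p_2·(3/5)·x_1 = M, so (5·p_1 + 3·p_2)·x_1 = 5·M.
Demand: x_1*(p_1,p_2,M) = 5·M/(5·p_1 + 3·p_2), x_2* = 3·M/(5·p_1 + 3·p_2).
Here 5·17.08 + 3·7.4 = 107.6, giving x_1* = 16.8216.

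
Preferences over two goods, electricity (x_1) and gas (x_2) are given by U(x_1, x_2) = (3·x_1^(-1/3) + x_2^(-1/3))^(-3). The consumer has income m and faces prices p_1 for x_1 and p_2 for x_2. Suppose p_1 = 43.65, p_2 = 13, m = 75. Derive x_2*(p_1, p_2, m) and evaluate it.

MRS = MU_x_1/MU_x_2 = 3·(x_2/x_1)^(4/3). Set equal to p_1/p_2.
Solve for the ratio: x_2/x_1 = [(1/3)·p_1/p_2]^(0.75).
With the ratio pinned down, the budget gives x_1* = m/(p_1 + p_2·(x_2/x_1)) and x_2* = (x_2/x_1)·x_1*.
Numerically x_2/x_1 = 1.088152, so x_1* = 75/(43.65 + 13·1.088152) = 1.2977 and x_2* = 1.088152·1.2977 = 1.4121.

x_2* = 1.4121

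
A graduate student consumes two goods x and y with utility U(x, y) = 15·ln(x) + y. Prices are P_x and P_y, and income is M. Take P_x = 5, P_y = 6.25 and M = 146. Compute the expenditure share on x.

share on x = 0.6421

Set MRS = P_x/P_y: (15/x)/1 = P_x/P_y.
So x*(P_x,P_y) = 15·P_y/P_x, independent of income; and y* = (M − 15·P_y)/P_y.
At the given prices: x* = 15·6.25/5 = 18.75, and y* = 8.36.
Expenditure on x: 5·18.75 = 93.75; share = 0.6421.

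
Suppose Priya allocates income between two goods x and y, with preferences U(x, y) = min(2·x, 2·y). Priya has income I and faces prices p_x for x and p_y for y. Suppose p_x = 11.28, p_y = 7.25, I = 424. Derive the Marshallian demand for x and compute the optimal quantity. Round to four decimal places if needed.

Leontief preferences: the optimum is at the kink where x/2 = y/2, i.e. y = x.
Budget: p_x·x + p_y·x = I, so (2·p_x + 2·p_y)·x = 2·I.
Demand: x*(p_x,p_y,I) = 2·I/(2·p_x + 2·p_y), y* = 2·I/(2·p_x + 2·p_y).
Here 2·11.28 + 2·7.25 = 37.06, giving x* = 22.8818.

x* = 22.8818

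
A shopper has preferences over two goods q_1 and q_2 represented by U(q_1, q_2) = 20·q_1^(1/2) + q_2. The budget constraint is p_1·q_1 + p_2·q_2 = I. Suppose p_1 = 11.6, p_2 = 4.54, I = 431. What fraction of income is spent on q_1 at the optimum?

Utility is quasi-linear in q_2; the FOC for q_1 is 10/√q_1 = p_1/p_2.
Thus q_1* = (10·p_2/p_1)² — independent of I — with the rest of income spent on q_2.
Plugging in: q_1* = (10·4.54/11.6)² = 15.3178, q_2* = 55.796.
Expenditure on q_1: 11.6·15.3178 = 177.6862; share = 0.4123.

share on q_1 = 0.4123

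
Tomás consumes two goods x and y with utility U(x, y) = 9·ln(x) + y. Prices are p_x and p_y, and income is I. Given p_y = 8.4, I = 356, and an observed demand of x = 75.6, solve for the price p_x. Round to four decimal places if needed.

Set MRS = p_x/p_y: (9/x)/1 = p_x/p_y.
So x*(p_x,p_y) = 9·p_y/p_x, independent of income; and y* = (I − 9·p_y)/p_y.
Set x* = 75.6 in the demand function and solve for p_x: p_x = 1.

p_x = 1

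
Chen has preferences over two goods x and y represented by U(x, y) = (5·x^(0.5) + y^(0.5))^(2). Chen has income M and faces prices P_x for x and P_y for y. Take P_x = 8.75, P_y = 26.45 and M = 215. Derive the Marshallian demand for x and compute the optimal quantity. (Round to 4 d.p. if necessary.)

x* = 24.2505

With the ratio pinned down, the budget gives x* = M/(P_x + P_y·(y/x)) and y* = (y/x)·x*.
Numerically y/x = 0.004377, so x* = 215/(8.75 + 26.45·0.004377) = 24.2505.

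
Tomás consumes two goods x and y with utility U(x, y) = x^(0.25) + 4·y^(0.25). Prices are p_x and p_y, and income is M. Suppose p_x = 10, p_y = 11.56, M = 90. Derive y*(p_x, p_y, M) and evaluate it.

MU_x ∝ x^(-0.75), MU_y ∝ 4·y^(-0.75), so MRS = (1/4)·(y/x)^(0.75) = p_x/p_y.
Hence y/x = (4·p_x/p_y)^(1/(0.75)), i.e. raised to the 4/3 power.
With the ratio pinned down, the budget gives x* = M/(p_x + p_y·(y/x)) and y* = (y/x)·x*.
Numerically y/x = 5.233628, so x* = 90/(10 + 11.56·5.233628) = 1.2766 and y* = 5.233628·1.2766 = 6.6812.

y* = 6.6812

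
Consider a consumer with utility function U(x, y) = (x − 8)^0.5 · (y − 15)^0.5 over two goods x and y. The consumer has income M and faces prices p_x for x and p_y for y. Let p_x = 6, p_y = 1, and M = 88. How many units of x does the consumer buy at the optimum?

x* = 10.0833

This is Cobb-Douglas in (x−8, y−15): tangency gives 0.5·p_y·(y−15) = 0.5·p_x·(x−8).
After buying the subsistence bundle (8, 15), a share 0.5 of the remaining income goes to x: x* = 8 + 0.5·(M − 8p_x − 15p_y)/p_x.
Discretionary income = 88 − 8·6 − 15·1 = 25; x* = 8 + 0.5·25/6 = 10.0833.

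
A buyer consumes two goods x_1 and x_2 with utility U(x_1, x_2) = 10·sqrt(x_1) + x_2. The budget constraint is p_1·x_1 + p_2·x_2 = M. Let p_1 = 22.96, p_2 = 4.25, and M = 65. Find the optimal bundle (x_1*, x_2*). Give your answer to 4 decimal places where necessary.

x_1* = 0.8566, x_2* = 10.6665

Solve: √x_1 = 5·p_2/p_1, so x_1*(p_1,p_2) = (5·p_2/p_1)², and x_2* = (M − p_1·x_1*)/p_2.
Plugging in: x_1* = (5·4.25/22.96)² = 0.8566, x_2* = 10.6665.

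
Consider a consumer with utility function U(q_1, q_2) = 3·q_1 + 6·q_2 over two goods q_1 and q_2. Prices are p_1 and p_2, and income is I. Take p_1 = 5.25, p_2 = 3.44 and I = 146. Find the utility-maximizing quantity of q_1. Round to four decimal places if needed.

q_2 gives more utility per dollar, so spend all income on q_2: q_2* = I/p_2, q_1* = 0.
Numerically: q_1* = 0, q_2* = 42.4419.

q_1* = 0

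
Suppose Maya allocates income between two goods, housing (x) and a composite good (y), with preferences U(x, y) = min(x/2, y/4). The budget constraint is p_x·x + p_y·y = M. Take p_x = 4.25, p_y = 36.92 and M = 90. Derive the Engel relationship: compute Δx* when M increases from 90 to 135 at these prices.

Δx* = 0.5763

Demand: x*(p_x,p_y,M) = 2·M/(2·p_x + 4·p_y), y* = 4·M/(2·p_x + 4·p_y).
Here 2·4.25 + 4·36.92 = 156.18, giving x* = 1.1525.
At M' = 135: x* = 1.7288. Change: 1.7288 − 1.1525 = 0.5763.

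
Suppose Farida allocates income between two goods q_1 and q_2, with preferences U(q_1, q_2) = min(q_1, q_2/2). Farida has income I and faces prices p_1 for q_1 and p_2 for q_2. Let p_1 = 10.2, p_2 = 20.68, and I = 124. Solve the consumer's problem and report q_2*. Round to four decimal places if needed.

With perfect complements, no substitution: consume in ratio q_1:q_2 = 1:2.
Budget: p_1·q_1 + p_2·2·q_1 = I, so (p_1 + 2·p_2)·q_1 = I.
Demand: q_1*(p_1,p_2,I) = I/(p_1 + 2·p_2), q_2* = 2·I/(p_1 + 2·p_2).
Here 10.2 + 2·20.68 = 51.56, giving q_2* = 4.8099.

q_2* = 4.8099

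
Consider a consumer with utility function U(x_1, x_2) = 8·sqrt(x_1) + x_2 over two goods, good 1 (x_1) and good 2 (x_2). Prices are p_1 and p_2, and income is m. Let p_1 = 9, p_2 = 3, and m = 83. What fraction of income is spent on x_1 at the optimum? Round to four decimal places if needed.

MU_x_1 = 4/√x_1, MU_x_2 = 1. Tangency: 4/√x_1 = p_1/p_2.
Thus x_1* = (4·p_2/p_1)² — independent of m — with the rest of income spent on x_2.
Plugging in: x_1* = (4·3/9)² = 1.7778, x_2* = 22.3333.
Expenditure on x_1: 9·1.7778 = 16; share = 0.1928.

share on x_1 = 0.1928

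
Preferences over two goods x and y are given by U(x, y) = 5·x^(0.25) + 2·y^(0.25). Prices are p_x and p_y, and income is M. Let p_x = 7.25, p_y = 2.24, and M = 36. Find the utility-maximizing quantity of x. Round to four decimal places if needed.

MRS = MU_x/MU_y = (5/2)·(y/x)^(0.75). Set equal to p_x/p_y.
Solve for the ratio: y/x = [(2/5)·p_x/p_y]^(4/3).
Substitute y = (y/x)·x into the budget: x* = M/(p_x + p_y·(y/x)).
Numerically y/x = 1.41102, so x* = 36/(7.25 + 2.24·1.41102) = 3.458.

x* = 3.458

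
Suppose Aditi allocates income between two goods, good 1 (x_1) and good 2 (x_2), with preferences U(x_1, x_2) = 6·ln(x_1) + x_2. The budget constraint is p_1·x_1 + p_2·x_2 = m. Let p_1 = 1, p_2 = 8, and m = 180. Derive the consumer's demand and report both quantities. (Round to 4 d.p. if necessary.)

So x_1*(p_1,p_2) = 6·p_2/p_1, independent of income; and x_2* = (m − 6·p_2)/p_2.
At the given prices: x_1* = 6·8/1 = 48, and x_2* = 16.5.

x_1* = 48, x_2* = 16.5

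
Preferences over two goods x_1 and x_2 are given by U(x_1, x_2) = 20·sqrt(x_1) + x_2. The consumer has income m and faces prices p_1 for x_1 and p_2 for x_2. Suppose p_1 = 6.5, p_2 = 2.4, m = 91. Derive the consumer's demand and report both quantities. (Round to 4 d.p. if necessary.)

x_1* = 13.6331, x_2* = 0.9936

Set MRS = p_1/p_2: 10·x_1^(−1/2) = p_1/p_2.
Solve: √x_1 = 10·p_2/p_1, so x_1*(p_1,p_2) = (10·p_2/p_1)², and x_2* = (m − p_1·x_1*)/p_2.
Plugging in: x_1* = (10·2.4/6.5)² = 13.6331, x_2* = 0.9936.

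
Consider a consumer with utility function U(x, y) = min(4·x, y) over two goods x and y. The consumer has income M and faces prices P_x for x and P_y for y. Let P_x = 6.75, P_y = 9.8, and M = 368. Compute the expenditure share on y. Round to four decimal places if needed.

share on y = 0.8531

With perfect complements, no substitution: consume in ratio x:y = 1:4.
Budget: P_x·x + P_y·4·x = M, so (P_x + 4·P_y)·x = M.
Demand: x*(P_x,P_y,M) = M/(P_x + 4·P_y), y* = 4·M/(P_x + 4·P_y).
Here 6.75 + 4·9.8 = 45.95, giving x* = 8.0087 and y* = 32.0348.
Expenditure on y: 9.8·32.0348 = 313.9412; share = 0.8531.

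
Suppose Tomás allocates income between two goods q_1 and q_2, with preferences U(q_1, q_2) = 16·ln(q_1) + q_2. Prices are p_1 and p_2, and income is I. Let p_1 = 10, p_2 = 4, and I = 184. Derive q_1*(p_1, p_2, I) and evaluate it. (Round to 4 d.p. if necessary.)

At the given prices: q_1* = 16·4/10 = 6.4.

q_1* = 6.4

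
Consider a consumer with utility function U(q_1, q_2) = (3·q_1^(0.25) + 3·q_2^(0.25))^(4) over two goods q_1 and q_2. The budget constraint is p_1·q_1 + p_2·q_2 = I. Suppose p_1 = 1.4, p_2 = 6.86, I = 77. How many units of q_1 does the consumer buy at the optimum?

q_1* = 34.6183

MRS = MU_q_1/MU_q_2 = (q_2/q_1)^(0.75). Set equal to p_1/p_2.
Solve for the ratio: q_2/q_1 = [p_1/p_2]^(4/3).
With the ratio pinned down, the budget gives q_1* = I/(p_1 + p_2·(q_2/q_1)) and q_2* = (q_2/q_1)·q_1*.
Numerically q_2/q_1 = 0.120154, so q_1* = 77/(1.4 + 6.86·0.120154) = 34.6183.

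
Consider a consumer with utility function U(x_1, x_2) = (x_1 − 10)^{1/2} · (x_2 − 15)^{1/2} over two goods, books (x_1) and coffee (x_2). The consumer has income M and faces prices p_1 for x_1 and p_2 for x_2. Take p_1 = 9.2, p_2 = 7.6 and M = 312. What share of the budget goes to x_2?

This is Cobb-Douglas in (x_1−10, x_2−15): tangency gives 0.5·p_2·(x_2−15) = 0.5·p_1·(x_1−10).
Substituting into the budget: x_1* = 10 + 0.5·(M − 10·p_1 − 15·p_2)/p_1, and x_2* = 15 + 0.5·(…)/p_2.
Discretionary income = 312 − 10·9.2 − 15·7.6 = 106; x_1* = 10 + 0.5·106/9.2 = 15.7609; x_2* = 15 + 0.5·106/7.6 = 21.9737.
Expenditure on x_2: 7.6·21.9737 = 167; share = 0.5353.

share on x_2 = 0.5353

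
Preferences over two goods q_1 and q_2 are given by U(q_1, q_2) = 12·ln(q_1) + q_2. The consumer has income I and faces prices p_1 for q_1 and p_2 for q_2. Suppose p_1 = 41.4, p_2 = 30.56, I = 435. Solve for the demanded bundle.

MU_q_1 = 12/q_1, MU_q_2 = 1. Tangency: 12/q_1 = p_1/p_2.
So q_1*(p_1,p_2) = 12·p_2/p_1, independent of income; and q_2* = (I − 12·p_2)/p_2.
At the given prices: q_1* = 12·30.56/41.4 = 8.858, and q_2* = 2.2343.

q_1* = 8.858, q_2* = 2.2343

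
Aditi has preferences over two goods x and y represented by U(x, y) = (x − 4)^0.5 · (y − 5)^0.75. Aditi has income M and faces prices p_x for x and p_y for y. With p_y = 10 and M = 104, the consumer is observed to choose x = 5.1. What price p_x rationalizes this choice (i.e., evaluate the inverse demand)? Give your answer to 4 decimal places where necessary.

p_x = 8

This is Cobb-Douglas in (x−4, y−5): tangency gives 0.5·p_y·(y−5) = 0.75·p_x·(x−4).
Substituting into the budget: x* = 4 + 0.4·(M − 4·p_x − 5·p_y)/p_x, and y* = 5 + 0.6·(…)/p_y.
Set x* = 5.1 in the demand function and solve for p_x: p_x = 8.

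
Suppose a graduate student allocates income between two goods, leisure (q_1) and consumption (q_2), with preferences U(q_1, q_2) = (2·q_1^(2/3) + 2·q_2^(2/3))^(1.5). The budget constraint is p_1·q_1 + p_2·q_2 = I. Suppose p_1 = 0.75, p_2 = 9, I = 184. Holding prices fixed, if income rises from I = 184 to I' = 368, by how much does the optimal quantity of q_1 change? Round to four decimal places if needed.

Δq_1* = 243.6414

MRS = MU_q_1/MU_q_2 = (q_2/q_1)^(1/3). Set equal to p_1/p_2.
Hence q_2/q_1 = (p_1/p_2)^(1/(1/3)), i.e. raised to the 3 power.
Substitute q_2 = (q_2/q_1)·q_1 into the budget: q_1* = I/(p_1 + p_2·(q_2/q_1)).
Numerically q_2/q_1 = 0.000579, so q_1* = 184/(0.75 + 9·0.000579) = 243.6414.
At I' = 368: q_1* = 487.2828. Change: 487.2828 − 243.6414 = 243.6414.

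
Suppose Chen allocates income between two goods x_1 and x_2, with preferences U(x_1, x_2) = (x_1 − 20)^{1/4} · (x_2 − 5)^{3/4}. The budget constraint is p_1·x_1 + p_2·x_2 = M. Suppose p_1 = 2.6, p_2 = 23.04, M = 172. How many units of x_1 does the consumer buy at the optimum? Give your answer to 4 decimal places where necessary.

x_1* = 20.4615

Substituting into the budget: x_1* = 20 + 0.25·(M − 20·p_1 − 5·p_2)/p_1, and x_2* = 5 + 0.75·(…)/p_2.
Discretionary income = 172 − 20·2.6 − 5·23.04 = 4.8; x_1* = 20 + 0.25·4.8/2.6 = 20.4615.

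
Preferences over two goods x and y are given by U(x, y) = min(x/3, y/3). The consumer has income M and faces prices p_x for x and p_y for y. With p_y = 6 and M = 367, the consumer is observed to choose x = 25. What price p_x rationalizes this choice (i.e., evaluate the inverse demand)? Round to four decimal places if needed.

p_x = 8.68

With perfect complements, no substitution: consume in ratio x:y = 3:3.
Budget: p_x·x + p_y·x = M, so (3·p_x + 3·p_y)·x = 3·M.
Demand: x*(p_x,p_y,M) = 3·M/(3·p_x + 3·p_y), y* = 3·M/(3·p_x + 3·p_y).
Set x* = 25 in the demand function and solve for p_x: p_x = 8.68.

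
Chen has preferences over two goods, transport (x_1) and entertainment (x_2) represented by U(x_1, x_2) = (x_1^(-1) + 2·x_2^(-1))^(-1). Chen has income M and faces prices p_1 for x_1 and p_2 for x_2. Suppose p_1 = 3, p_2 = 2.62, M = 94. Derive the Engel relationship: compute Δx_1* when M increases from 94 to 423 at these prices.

Δx_1* = 47.2372

MU_x_1 ∝ x_1^(-2), MU_x_2 ∝ 2·x_2^(-2), so MRS = (1/2)·(x_2/x_1)^(2) = p_1/p_2.
Solve for the ratio: x_2/x_1 = [2·p_1/p_2]^(0.5).
With the ratio pinned down, the budget gives x_1* = M/(p_1 + p_2·(x_2/x_1)) and x_2* = (x_2/x_1)·x_1*.
Numerically x_2/x_1 = 1.5133, so x_1* = 94/(3 + 2.62·1.5133) = 13.4964.
At M' = 423: x_1* = 60.7336. Change: 60.7336 − 13.4964 = 47.2372.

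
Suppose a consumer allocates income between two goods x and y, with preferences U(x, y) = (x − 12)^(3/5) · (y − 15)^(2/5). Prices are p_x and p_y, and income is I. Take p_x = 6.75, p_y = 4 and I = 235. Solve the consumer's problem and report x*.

x* = 20.3556

Substituting into the budget: x* = 12 + 0.6·(I − 12·p_x − 15·p_y)/p_x, and y* = 15 + 0.4·(…)/p_y.
Discretionary income = 235 − 12·6.75 − 15·4 = 94; x* = 12 + 0.6·94/6.75 = 20.3556.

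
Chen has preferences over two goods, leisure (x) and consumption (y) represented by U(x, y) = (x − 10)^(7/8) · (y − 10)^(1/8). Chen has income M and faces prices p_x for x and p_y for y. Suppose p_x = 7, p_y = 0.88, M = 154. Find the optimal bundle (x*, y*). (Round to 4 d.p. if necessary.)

x* = 19.4, y* = 20.6818

Let x' = x−10, y' = y−10. MRS = 7·y'/x' = p_x/p_y.
Substituting into the budget: x* = 10 + 0.875·(M − 10·p_x − 10·p_y)/p_x, and y* = 10 + 0.125·(…)/p_y.
Discretionary income = 154 − 10·7 − 10·0.88 = 75.2; x* = 10 + 0.875·75.2/7 = 19.4; y* = 10 + 0.125·75.2/0.88 = 20.6818.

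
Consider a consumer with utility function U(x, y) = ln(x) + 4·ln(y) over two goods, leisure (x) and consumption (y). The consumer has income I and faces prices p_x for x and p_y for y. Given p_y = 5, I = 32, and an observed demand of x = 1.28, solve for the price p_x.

The MRS is (1/4)·y/x. Set MRS = p_x/p_y.
So p_y·y = 4·p_x·x; combined with the budget, a share 0.2 of income goes to x.
Demand: x*(p_x,p_y,I) = 0.2·I/p_x and y* = 0.8·I/p_y.
Set x* = 1.28 in the demand function and solve for p_x: p_x = 5.

p_x = 5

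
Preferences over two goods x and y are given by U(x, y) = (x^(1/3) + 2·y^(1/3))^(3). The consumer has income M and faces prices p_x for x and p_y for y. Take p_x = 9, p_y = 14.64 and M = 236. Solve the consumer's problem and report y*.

y* = 11.1103

MRS = MU_x/MU_y = (1/2)·(y/x)^(2/3). Set equal to p_x/p_y.
Hence y/x = (2·p_x/p_y)^(1/(2/3)), i.e. raised to the 1.5 power.
Substitute y = (y/x)·x into the budget: x* = M/(p_x + p_y·(y/x)).
Numerically y/x = 1.363318, so x* = 236/(9 + 14.64·1.363318) = 8.1495 and y* = 1.363318·8.1495 = 11.1103.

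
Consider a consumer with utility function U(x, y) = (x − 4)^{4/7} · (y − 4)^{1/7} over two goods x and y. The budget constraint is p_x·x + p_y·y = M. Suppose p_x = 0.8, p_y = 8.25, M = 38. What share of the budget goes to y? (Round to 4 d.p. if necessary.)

share on y = 0.8779

Discretionary income = 38 − 4·0.8 − 4·8.25 = 1.8; x* = 4 + 0.8·1.8/0.8 = 5.8; y* = 4 + 0.2·1.8/8.25 = 4.0436.
Expenditure on y: 8.25·4.0436 = 33.36; share = 0.8779.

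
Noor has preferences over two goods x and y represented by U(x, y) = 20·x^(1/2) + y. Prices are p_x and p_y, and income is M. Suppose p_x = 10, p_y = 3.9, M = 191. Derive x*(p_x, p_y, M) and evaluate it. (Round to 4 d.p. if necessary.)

x* = 15.21

Utility is quasi-linear in y; the FOC for x is 10/√x = p_x/p_y.
Solve: √x = 10·p_y/p_x, so x*(p_x,p_y) = (10·p_y/p_x)², and y* = (M − p_x·x*)/p_y.
Plugging in: x* = (10·3.9/10)² = 15.21.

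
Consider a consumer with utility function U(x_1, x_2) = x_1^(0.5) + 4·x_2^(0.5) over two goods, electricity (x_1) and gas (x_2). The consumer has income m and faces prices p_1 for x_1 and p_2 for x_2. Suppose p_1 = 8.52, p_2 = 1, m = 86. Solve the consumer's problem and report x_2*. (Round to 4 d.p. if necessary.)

MU_x_1 ∝ x_1^(-0.5), MU_x_2 ∝ 4·x_2^(-0.5), so MRS = (1/4)·(x_2/x_1)^(0.5) = p_1/p_2.
Hence x_2/x_1 = (4·p_1/p_2)^(1/(0.5)), i.e. raised to the 2 power.
Substitute x_2 = (x_2/x_1)·x_1 into the budget: x_1* = m/(p_1 + p_2·(x_2/x_1)).
Numerically x_2/x_1 = 1161.4464, so x_1* = 86/(8.52 + 1·1161.4464) = 0.0735 and x_2* = 1161.4464·0.0735 = 85.3737.

x_2* = 85.3737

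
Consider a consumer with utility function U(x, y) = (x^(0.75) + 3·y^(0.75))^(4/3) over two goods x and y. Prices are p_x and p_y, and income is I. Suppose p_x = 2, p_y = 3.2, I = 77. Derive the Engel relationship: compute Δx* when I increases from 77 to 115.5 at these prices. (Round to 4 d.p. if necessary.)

MU_x ∝ x^(-0.25), MU_y ∝ 3·y^(-0.25), so MRS = (1/3)·(y/x)^(0.25) = p_x/p_y.
Hence y/x = (3·p_x/p_y)^(1/(0.25)), i.e. raised to the 4 power.
Substitute y = (y/x)·x into the budget: x* = I/(p_x + p_y·(y/x)).
Numerically y/x = 12.359619, so x* = 77/(2 + 3.2·12.359619) = 1.8532.
At I' = 115.5: x* = 2.7797. Change: 2.7797 − 1.8532 = 0.9266.

Δx* = 0.9266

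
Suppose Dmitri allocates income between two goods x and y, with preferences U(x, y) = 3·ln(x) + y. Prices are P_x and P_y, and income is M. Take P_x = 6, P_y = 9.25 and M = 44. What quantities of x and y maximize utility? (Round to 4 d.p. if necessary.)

x* = 4.625, y* = 1.7568

Set MRS = P_x/P_y: (3/x)/1 = P_x/P_y.
So x*(P_x,P_y) = 3·P_y/P_x, independent of income; and y* = (M − 3·P_y)/P_y.
At the given prices: x* = 3·9.25/6 = 4.625, and y* = 1.7568.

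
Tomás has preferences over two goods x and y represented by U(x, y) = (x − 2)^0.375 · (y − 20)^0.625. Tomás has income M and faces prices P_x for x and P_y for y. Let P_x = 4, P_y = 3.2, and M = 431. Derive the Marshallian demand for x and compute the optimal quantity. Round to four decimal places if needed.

x* = 35.6562

After buying the subsistence bundle (2, 20), a share 0.375 of the remaining income goes to x: x* = 2 + 0.375·(M − 2P_x − 20P_y)/P_x.
Discretionary income = 431 − 2·4 − 20·3.2 = 359; x* = 2 + 0.375·359/4 = 35.6562.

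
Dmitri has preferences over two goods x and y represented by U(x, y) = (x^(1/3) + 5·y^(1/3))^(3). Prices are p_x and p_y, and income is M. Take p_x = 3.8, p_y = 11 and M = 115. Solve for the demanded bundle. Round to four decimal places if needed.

MRS = MU_x/MU_y = (1/5)·(y/x)^(2/3). Set equal to p_x/p_y.
Hence y/x = (5·p_x/p_y)^(1/(2/3)), i.e. raised to the 1.5 power.
Substitute y = (y/x)·x into the budget: x* = M/(p_x + p_y·(y/x)).
Numerically y/x = 2.270081, so x* = 115/(3.8 + 11·2.270081) = 3.9971 and y* = 2.270081·3.9971 = 9.0737.

x* = 3.9971, y* = 9.0737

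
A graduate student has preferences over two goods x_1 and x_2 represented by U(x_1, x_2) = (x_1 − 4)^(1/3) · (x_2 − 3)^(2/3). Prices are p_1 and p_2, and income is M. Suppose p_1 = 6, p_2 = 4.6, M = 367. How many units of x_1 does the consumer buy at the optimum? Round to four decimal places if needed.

x_1* = 22.2889

This is Cobb-Douglas in (x_1−4, x_2−3): tangency gives 1/3·p_2·(x_2−3) = 2/3·p_1·(x_1−4).
After buying the subsistence bundle (4, 3), a share 1/3 of the remaining income goes to x_1: x_1* = 4 + 1/3·(M − 4p_1 − 3p_2)/p_1.
Discretionary income = 367 − 4·6 − 3·4.6 = 329.2; x_1* = 4 + 1/3·329.2/6 = 22.2889.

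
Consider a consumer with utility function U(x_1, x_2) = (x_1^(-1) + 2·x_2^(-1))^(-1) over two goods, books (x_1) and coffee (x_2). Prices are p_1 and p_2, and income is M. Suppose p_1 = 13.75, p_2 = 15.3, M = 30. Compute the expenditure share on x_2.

share on x_2 = 0.5987

MU_x_1 ∝ x_1^(-2), MU_x_2 ∝ 2·x_2^(-2), so MRS = (1/2)·(x_2/x_1)^(2) = p_1/p_2.
Hence x_2/x_1 = (2·p_1/p_2)^(1/(2)), i.e. raised to the 0.5 power.
With the ratio pinned down, the budget gives x_1* = M/(p_1 + p_2·(x_2/x_1)) and x_2* = (x_2/x_1)·x_1*.
Numerically x_2/x_1 = 1.340666, so x_1* = 30/(13.75 + 15.3·1.340666) = 0.8756 and x_2* = 1.340666·0.8756 = 1.1739.
Expenditure on x_2: 15.3·1.1739 = 17.9605; share = 0.5987.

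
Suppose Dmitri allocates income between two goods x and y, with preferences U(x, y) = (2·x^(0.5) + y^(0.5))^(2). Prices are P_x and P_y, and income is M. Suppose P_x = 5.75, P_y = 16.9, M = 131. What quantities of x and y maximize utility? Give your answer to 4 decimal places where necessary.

MU_x ∝ 2·x^(-0.5), MU_y ∝ y^(-0.5), so MRS = 2·(y/x)^(0.5) = P_x/P_y.
Hence y/x = ((1/2)·P_x/P_y)^(1/(0.5)), i.e. raised to the 2 power.
Substitute y = (y/x)·x into the budget: x* = M/(P_x + P_y·(y/x)).
Numerically y/x = 0.02894, so x* = 131/(5.75 + 16.9·0.02894) = 20.9967 and y* = 0.02894·20.9967 = 0.6076.

x* = 20.9967, y* = 0.6076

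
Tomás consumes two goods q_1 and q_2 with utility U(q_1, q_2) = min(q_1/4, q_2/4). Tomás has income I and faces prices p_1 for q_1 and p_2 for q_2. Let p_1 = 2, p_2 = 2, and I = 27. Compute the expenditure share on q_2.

With perfect complements, no substitution: consume in ratio q_1:q_2 = 4:4.
Budget: p_1·q_1 + p_2·q_1 = I, so (4·p_1 + 4·p_2)·q_1 = 4·I.
Demand: q_1*(p_1,p_2,I) = 4·I/(4·p_1 + 4·p_2), q_2* = 4·I/(4·p_1 + 4·p_2).
Here 4·2 + 4·2 = 16, giving q_1* = 6.75 and q_2* = 6.75.
Expenditure on q_2: 2·6.75 = 13.5; share = 0.5.

share on q_2 = 0.5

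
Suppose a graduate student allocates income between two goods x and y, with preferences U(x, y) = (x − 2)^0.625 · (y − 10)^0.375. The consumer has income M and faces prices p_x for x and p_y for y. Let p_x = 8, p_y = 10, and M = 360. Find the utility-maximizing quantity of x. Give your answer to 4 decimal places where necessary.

x* = 21.0625

Substituting into the budget: x* = 2 + 0.625·(M − 2·p_x − 10·p_y)/p_x, and y* = 10 + 0.375·(…)/p_y.
Discretionary income = 360 − 2·8 − 10·10 = 244; x* = 2 + 0.625·244/8 = 21.0625.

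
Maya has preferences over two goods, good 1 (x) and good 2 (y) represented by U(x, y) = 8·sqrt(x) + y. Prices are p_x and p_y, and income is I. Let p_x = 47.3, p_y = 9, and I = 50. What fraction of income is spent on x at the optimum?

Thus x* = (4·p_y/p_x)² — independent of I — with the rest of income spent on y.
Plugging in: x* = (4·9/47.3)² = 0.5793, y* = 2.5112.
Expenditure on x: 47.3·0.5793 = 27.3996; share = 0.548.

share on x = 0.548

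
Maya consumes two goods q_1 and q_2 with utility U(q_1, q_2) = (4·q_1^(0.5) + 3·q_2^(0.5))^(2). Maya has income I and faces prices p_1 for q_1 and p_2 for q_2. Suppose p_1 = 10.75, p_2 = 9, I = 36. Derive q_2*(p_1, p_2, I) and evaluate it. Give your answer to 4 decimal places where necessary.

q_2* = 1.6075

With the ratio pinned down, the budget gives q_1* = I/(p_1 + p_2·(q_2/q_1)) and q_2* = (q_2/q_1)·q_1*.
Numerically q_2/q_1 = 0.802517, so q_1* = 36/(10.75 + 9·0.802517) = 2.003 and q_2* = 0.802517·2.003 = 1.6075.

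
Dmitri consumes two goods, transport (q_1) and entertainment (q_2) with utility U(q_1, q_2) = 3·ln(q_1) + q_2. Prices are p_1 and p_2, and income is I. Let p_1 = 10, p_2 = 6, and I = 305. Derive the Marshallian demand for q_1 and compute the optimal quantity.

q_1* = 1.8

Set MRS = p_1/p_2: (3/q_1)/1 = p_1/p_2.
So q_1*(p_1,p_2) = 3·p_2/p_1, independent of income; and q_2* = (I − 3·p_2)/p_2.
At the given prices: q_1* = 3·6/10 = 1.8.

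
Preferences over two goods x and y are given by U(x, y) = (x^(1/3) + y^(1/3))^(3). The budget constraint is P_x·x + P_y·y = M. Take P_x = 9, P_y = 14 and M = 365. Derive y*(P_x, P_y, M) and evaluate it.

From the CES first-order condition, (y/x)^(2/3) = P_x/P_y.
Hence y/x = (P_x/P_y)^(1/(2/3)), i.e. raised to the 1.5 power.
Substitute y = (y/x)·x into the budget: x* = M/(P_x + P_y·(y/x)).
Numerically y/x = 0.515432, so x* = 365/(9 + 14·0.515432) = 22.5086 and y* = 0.515432·22.5086 = 11.6016.

y* = 11.6016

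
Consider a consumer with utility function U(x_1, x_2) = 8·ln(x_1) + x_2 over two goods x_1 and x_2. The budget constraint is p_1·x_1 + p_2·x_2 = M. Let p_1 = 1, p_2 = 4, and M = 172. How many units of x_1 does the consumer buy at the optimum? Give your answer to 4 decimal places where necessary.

MU_x_1 = 8/x_1, MU_x_2 = 1. Tangency: 8/x_1 = p_1/p_2.
So x_1*(p_1,p_2) = 8·p_2/p_1, independent of income; and x_2* = (M − 8·p_2)/p_2.
At the given prices: x_1* = 8·4/1 = 32.

x_1* = 32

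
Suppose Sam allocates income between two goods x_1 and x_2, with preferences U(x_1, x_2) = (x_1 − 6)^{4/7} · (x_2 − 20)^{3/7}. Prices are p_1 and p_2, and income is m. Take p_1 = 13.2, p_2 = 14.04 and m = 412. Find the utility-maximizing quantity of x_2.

x_2* = 21.5873

This is Cobb-Douglas in (x_1−6, x_2−20): tangency gives 4/7·p_2·(x_2−20) = 3/7·p_1·(x_1−6).
After buying the subsistence bundle (6, 20), a share 4/7 of the remaining income goes to x_1: x_1* = 6 + 4/7·(m − 6p_1 − 20p_2)/p_1.
Discretionary income = 412 − 6·13.2 − 20·14.04 = 52; x_2* = 20 + 3/7·52/14.04 = 21.5873.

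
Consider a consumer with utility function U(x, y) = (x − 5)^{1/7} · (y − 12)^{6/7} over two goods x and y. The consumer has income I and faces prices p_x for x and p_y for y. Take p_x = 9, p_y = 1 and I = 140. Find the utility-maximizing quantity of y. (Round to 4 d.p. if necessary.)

Discretionary income = 140 − 5·9 − 12·1 = 83; y* = 12 + 6/7·83/1 = 83.1429.

y* = 83.1429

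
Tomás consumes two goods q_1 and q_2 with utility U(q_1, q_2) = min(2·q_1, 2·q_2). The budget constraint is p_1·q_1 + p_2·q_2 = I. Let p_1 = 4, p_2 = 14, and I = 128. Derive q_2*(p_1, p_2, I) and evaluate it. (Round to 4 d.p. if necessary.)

q_2* = 7.1111

Demand: q_1*(p_1,p_2,I) = 2·I/(2·p_1 + 2·p_2), q_2* = 2·I/(2·p_1 + 2·p_2).
Here 2·4 + 2·14 = 36, giving q_2* = 7.1111.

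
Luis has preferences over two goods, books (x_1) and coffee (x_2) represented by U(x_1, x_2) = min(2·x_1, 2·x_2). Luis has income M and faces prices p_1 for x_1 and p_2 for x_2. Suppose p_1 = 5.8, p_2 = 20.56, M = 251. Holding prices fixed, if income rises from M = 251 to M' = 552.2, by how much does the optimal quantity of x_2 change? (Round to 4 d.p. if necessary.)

Δx_2* = 11.4264

Leontief preferences: the optimum is at the kink where x_1/2 = x_2/2, i.e. x_2 = x_1.
Budget: p_1·x_1 + p_2·x_1 = M, so (2·p_1 + 2·p_2)·x_1 = 2·M.
Demand: x_1*(p_1,p_2,M) = 2·M/(2·p_1 + 2·p_2), x_2* = 2·M/(2·p_1 + 2·p_2).
Here 2·5.8 + 2·20.56 = 52.72, giving x_2* = 9.522.
At M' = 552.2: x_2* = 20.9484. Change: 20.9484 − 9.522 = 11.4264.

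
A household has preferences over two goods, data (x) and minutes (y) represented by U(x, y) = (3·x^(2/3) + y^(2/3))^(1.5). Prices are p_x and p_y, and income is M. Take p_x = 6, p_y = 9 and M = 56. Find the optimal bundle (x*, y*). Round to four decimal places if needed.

x* = 9.1822, y* = 0.1008

MRS = MU_x/MU_y = 3·(y/x)^(1/3). Set equal to p_x/p_y.
Solve for the ratio: y/x = [(1/3)·p_x/p_y]^(3).
With the ratio pinned down, the budget gives x* = M/(p_x + p_y·(y/x)) and y* = (y/x)·x*.
Numerically y/x = 0.010974, so x* = 56/(6 + 9·0.010974) = 9.1822 and y* = 0.010974·9.1822 = 0.1008.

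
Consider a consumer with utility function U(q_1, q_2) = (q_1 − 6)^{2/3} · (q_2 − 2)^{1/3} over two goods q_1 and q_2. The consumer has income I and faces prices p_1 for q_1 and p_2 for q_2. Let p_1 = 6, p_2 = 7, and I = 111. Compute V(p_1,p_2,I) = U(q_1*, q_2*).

V = 5.1101

This is Cobb-Douglas in (q_1−6, q_2−2): tangency gives 2/3·p_2·(q_2−2) = 1/3·p_1·(q_1−6).
Substituting into the budget: q_1* = 6 + 2/3·(I − 6·p_1 − 2·p_2)/p_1, and q_2* = 2 + 1/3·(…)/p_2.
Discretionary income = 111 − 6·6 − 2·7 = 61; q_1* = 6 + 2/3·61/6 = 12.7778; q_2* = 2 + 1/3·61/7 = 4.9048.
Utility at the optimum: U(12.7778, 4.9048) = 5.1101.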